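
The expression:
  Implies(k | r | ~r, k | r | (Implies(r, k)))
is always true.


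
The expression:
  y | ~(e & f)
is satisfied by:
  {y: True, e: False, f: False}
  {e: False, f: False, y: False}
  {f: True, y: True, e: False}
  {f: True, e: False, y: False}
  {y: True, e: True, f: False}
  {e: True, y: False, f: False}
  {f: True, e: True, y: True}


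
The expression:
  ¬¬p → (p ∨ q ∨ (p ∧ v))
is always true.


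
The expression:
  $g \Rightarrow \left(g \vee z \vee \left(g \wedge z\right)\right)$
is always true.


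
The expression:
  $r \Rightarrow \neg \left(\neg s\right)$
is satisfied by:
  {s: True, r: False}
  {r: False, s: False}
  {r: True, s: True}


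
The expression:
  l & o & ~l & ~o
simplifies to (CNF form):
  False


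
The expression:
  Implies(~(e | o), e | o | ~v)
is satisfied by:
  {o: True, e: True, v: False}
  {o: True, v: False, e: False}
  {e: True, v: False, o: False}
  {e: False, v: False, o: False}
  {o: True, e: True, v: True}
  {o: True, v: True, e: False}
  {e: True, v: True, o: False}


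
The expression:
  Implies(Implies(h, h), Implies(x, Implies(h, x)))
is always true.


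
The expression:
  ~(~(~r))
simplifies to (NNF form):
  ~r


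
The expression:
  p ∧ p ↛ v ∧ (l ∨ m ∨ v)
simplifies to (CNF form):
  p ∧ ¬v ∧ (l ∨ m)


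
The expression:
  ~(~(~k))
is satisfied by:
  {k: False}


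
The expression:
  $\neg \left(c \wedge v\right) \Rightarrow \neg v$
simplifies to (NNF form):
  $c \vee \neg v$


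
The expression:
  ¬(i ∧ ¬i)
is always true.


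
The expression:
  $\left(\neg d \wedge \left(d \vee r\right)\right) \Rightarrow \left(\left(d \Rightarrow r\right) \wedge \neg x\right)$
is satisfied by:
  {d: True, x: False, r: False}
  {x: False, r: False, d: False}
  {r: True, d: True, x: False}
  {r: True, x: False, d: False}
  {d: True, x: True, r: False}
  {x: True, d: False, r: False}
  {r: True, x: True, d: True}


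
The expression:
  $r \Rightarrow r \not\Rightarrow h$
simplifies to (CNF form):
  $\neg h \vee \neg r$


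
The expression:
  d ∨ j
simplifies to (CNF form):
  d ∨ j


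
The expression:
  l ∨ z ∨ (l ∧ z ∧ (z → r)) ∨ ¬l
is always true.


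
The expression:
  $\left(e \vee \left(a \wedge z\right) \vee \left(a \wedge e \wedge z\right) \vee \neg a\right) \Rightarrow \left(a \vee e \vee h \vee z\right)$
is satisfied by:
  {a: True, z: True, e: True, h: True}
  {a: True, z: True, e: True, h: False}
  {a: True, z: True, h: True, e: False}
  {a: True, z: True, h: False, e: False}
  {a: True, e: True, h: True, z: False}
  {a: True, e: True, h: False, z: False}
  {a: True, e: False, h: True, z: False}
  {a: True, e: False, h: False, z: False}
  {z: True, e: True, h: True, a: False}
  {z: True, e: True, h: False, a: False}
  {z: True, h: True, e: False, a: False}
  {z: True, h: False, e: False, a: False}
  {e: True, h: True, z: False, a: False}
  {e: True, z: False, h: False, a: False}
  {h: True, z: False, e: False, a: False}


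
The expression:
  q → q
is always true.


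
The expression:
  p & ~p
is never true.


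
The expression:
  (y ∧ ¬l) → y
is always true.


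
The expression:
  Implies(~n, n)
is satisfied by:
  {n: True}


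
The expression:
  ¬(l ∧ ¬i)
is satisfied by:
  {i: True, l: False}
  {l: False, i: False}
  {l: True, i: True}


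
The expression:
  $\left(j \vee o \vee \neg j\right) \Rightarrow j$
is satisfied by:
  {j: True}


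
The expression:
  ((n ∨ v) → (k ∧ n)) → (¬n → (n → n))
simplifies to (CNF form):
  True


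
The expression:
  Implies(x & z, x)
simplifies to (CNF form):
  True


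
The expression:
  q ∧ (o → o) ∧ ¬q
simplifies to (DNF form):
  False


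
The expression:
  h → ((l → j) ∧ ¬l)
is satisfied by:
  {l: False, h: False}
  {h: True, l: False}
  {l: True, h: False}


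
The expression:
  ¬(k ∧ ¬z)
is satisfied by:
  {z: True, k: False}
  {k: False, z: False}
  {k: True, z: True}


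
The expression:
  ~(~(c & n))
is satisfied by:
  {c: True, n: True}


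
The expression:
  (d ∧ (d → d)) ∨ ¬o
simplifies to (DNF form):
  d ∨ ¬o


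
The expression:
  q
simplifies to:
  q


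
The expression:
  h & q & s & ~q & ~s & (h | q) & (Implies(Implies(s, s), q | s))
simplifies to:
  False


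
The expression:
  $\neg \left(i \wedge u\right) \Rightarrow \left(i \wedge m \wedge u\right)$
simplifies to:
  $i \wedge u$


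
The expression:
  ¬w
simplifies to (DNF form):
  ¬w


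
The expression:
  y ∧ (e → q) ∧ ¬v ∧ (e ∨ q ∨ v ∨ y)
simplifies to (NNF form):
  y ∧ ¬v ∧ (q ∨ ¬e)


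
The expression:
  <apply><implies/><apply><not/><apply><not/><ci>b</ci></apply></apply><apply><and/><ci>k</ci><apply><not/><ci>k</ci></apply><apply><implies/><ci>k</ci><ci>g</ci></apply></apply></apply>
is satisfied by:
  {b: False}


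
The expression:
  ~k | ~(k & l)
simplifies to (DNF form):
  ~k | ~l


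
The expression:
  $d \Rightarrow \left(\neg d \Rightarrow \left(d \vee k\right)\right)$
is always true.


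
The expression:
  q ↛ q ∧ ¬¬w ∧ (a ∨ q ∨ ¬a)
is never true.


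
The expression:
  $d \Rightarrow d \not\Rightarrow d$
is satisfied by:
  {d: False}


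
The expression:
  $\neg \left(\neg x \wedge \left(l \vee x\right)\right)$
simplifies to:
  $x \vee \neg l$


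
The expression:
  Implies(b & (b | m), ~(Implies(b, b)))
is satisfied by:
  {b: False}


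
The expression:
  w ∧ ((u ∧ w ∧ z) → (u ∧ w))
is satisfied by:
  {w: True}


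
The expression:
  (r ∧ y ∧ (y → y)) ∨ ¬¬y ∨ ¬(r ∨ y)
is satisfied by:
  {y: True, r: False}
  {r: False, y: False}
  {r: True, y: True}


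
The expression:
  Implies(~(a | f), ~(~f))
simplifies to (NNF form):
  a | f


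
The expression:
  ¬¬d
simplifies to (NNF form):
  d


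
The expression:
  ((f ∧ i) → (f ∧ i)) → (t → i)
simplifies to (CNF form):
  i ∨ ¬t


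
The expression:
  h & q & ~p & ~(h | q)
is never true.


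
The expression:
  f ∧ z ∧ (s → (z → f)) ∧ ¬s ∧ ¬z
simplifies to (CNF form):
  False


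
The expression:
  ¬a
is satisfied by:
  {a: False}


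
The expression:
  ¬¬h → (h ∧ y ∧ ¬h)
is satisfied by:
  {h: False}


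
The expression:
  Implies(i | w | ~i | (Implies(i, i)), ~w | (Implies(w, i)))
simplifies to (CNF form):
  i | ~w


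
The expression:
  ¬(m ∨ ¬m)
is never true.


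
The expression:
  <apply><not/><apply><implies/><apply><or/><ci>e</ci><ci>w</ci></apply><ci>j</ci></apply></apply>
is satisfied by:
  {e: True, w: True, j: False}
  {e: True, w: False, j: False}
  {w: True, e: False, j: False}


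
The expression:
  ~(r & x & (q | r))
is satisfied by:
  {x: False, r: False}
  {r: True, x: False}
  {x: True, r: False}


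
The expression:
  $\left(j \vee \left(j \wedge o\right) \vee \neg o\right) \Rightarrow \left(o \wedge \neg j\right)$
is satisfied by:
  {o: True, j: False}


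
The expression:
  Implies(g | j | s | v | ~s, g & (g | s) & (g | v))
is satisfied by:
  {g: True}


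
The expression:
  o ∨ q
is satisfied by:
  {q: True, o: True}
  {q: True, o: False}
  {o: True, q: False}


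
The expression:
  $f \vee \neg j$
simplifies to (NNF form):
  $f \vee \neg j$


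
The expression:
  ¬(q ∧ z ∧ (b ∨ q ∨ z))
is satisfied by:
  {q: False, z: False}
  {z: True, q: False}
  {q: True, z: False}


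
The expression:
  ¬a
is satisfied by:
  {a: False}


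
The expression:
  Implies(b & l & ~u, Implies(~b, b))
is always true.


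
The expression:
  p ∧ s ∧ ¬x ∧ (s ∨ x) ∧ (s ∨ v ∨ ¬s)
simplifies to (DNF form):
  p ∧ s ∧ ¬x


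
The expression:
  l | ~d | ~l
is always true.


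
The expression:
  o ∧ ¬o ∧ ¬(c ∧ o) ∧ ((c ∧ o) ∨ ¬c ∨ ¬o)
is never true.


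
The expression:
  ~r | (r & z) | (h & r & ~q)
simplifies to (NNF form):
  z | ~r | (h & ~q)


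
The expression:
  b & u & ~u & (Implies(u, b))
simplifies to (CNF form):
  False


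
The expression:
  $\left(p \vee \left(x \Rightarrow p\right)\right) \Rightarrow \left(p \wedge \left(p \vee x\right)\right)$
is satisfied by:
  {x: True, p: True}
  {x: True, p: False}
  {p: True, x: False}


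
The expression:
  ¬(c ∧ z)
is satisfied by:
  {c: False, z: False}
  {z: True, c: False}
  {c: True, z: False}


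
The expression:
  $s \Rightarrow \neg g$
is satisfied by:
  {s: False, g: False}
  {g: True, s: False}
  {s: True, g: False}


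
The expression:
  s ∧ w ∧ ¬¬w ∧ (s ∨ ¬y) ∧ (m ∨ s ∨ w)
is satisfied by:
  {w: True, s: True}


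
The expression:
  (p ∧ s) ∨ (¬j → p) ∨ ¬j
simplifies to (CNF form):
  True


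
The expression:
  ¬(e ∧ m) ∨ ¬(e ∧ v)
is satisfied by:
  {m: False, e: False, v: False}
  {v: True, m: False, e: False}
  {e: True, m: False, v: False}
  {v: True, e: True, m: False}
  {m: True, v: False, e: False}
  {v: True, m: True, e: False}
  {e: True, m: True, v: False}


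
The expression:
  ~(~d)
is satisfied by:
  {d: True}


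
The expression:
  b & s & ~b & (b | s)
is never true.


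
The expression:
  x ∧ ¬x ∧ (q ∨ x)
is never true.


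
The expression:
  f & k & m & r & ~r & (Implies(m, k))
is never true.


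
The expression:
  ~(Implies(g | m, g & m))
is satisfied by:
  {g: True, m: False}
  {m: True, g: False}


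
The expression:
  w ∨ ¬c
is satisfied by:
  {w: True, c: False}
  {c: False, w: False}
  {c: True, w: True}


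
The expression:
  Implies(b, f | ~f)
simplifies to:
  True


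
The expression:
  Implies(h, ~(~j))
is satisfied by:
  {j: True, h: False}
  {h: False, j: False}
  {h: True, j: True}


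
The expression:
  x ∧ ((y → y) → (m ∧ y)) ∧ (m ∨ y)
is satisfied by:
  {m: True, x: True, y: True}


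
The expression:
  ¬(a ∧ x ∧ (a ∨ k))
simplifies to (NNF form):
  ¬a ∨ ¬x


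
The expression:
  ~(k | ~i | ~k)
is never true.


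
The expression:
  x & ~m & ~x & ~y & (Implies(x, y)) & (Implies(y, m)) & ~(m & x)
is never true.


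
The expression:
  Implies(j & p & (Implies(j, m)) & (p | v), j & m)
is always true.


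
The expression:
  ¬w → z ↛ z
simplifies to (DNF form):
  w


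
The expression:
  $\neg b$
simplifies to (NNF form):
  $\neg b$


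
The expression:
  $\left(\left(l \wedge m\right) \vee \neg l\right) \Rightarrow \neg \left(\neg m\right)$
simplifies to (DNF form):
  $l \vee m$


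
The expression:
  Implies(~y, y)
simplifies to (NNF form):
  y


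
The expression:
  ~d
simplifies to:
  ~d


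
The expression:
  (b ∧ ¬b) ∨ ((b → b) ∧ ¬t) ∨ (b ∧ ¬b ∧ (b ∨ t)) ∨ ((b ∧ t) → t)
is always true.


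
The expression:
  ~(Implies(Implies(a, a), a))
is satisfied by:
  {a: False}


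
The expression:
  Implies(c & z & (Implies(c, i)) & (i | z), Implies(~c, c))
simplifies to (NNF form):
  True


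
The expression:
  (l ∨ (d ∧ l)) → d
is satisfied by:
  {d: True, l: False}
  {l: False, d: False}
  {l: True, d: True}


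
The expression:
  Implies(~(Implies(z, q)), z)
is always true.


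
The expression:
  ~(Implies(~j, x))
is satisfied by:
  {x: False, j: False}


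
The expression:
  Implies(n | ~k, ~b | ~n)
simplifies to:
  ~b | ~n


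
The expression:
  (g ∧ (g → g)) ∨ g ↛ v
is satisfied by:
  {g: True}


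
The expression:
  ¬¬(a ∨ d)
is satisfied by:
  {a: True, d: True}
  {a: True, d: False}
  {d: True, a: False}


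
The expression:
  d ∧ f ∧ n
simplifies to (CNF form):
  d ∧ f ∧ n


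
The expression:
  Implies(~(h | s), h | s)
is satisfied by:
  {s: True, h: True}
  {s: True, h: False}
  {h: True, s: False}


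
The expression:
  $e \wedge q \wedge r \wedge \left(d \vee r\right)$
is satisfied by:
  {r: True, e: True, q: True}


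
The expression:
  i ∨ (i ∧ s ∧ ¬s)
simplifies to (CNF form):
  i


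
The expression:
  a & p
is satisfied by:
  {a: True, p: True}


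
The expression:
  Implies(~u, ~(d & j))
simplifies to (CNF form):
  u | ~d | ~j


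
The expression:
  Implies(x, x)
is always true.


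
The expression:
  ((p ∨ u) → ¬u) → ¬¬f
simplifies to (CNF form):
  f ∨ u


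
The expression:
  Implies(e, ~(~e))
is always true.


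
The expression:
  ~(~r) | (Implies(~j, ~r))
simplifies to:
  True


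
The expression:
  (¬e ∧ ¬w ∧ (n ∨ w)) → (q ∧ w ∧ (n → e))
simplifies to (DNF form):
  e ∨ w ∨ ¬n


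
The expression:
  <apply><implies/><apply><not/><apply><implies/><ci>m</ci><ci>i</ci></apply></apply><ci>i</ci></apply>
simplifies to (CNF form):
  <apply><or/><ci>i</ci><apply><not/><ci>m</ci></apply></apply>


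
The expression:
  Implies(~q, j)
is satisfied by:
  {q: True, j: True}
  {q: True, j: False}
  {j: True, q: False}


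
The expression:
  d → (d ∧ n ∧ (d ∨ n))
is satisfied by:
  {n: True, d: False}
  {d: False, n: False}
  {d: True, n: True}


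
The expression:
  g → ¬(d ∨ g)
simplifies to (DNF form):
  ¬g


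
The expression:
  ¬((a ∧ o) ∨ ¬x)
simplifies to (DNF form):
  (x ∧ ¬a) ∨ (x ∧ ¬o)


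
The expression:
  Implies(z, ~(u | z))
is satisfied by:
  {z: False}


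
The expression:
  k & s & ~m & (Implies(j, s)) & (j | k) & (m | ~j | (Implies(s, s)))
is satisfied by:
  {s: True, k: True, m: False}


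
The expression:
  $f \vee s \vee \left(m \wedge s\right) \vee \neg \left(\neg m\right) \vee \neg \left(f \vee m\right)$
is always true.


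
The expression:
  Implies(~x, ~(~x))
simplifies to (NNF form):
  x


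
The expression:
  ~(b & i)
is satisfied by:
  {b: False, i: False}
  {i: True, b: False}
  {b: True, i: False}


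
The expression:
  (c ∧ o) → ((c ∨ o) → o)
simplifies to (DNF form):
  True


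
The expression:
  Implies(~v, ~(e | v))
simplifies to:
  v | ~e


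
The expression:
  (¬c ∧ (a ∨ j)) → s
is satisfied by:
  {c: True, s: True, j: False, a: False}
  {a: True, c: True, s: True, j: False}
  {c: True, s: True, j: True, a: False}
  {a: True, c: True, s: True, j: True}
  {c: True, j: False, s: False, a: False}
  {c: True, a: True, j: False, s: False}
  {c: True, j: True, s: False, a: False}
  {c: True, a: True, j: True, s: False}
  {s: True, a: False, j: False, c: False}
  {a: True, s: True, j: False, c: False}
  {s: True, j: True, a: False, c: False}
  {a: True, s: True, j: True, c: False}
  {a: False, j: False, s: False, c: False}


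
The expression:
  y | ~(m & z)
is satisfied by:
  {y: True, m: False, z: False}
  {m: False, z: False, y: False}
  {y: True, z: True, m: False}
  {z: True, m: False, y: False}
  {y: True, m: True, z: False}
  {m: True, y: False, z: False}
  {y: True, z: True, m: True}


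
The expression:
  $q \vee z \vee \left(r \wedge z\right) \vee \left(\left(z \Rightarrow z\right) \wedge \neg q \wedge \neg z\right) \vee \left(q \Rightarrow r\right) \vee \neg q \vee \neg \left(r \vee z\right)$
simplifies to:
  $\text{True}$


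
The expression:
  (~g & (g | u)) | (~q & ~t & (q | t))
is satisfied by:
  {u: True, g: False}


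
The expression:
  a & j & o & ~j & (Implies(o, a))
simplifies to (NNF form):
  False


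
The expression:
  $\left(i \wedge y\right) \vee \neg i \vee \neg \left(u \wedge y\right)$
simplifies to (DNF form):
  $\text{True}$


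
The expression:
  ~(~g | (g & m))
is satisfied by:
  {g: True, m: False}


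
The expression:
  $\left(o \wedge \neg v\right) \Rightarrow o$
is always true.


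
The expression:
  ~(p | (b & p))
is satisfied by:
  {p: False}


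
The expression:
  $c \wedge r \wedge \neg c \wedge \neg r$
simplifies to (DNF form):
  $\text{False}$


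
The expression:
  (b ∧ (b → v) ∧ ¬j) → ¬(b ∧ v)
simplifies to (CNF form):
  j ∨ ¬b ∨ ¬v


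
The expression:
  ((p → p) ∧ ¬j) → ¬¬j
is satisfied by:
  {j: True}


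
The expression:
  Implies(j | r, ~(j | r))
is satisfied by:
  {r: False, j: False}


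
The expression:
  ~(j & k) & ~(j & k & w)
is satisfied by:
  {k: False, j: False}
  {j: True, k: False}
  {k: True, j: False}


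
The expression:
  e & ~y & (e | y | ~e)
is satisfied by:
  {e: True, y: False}


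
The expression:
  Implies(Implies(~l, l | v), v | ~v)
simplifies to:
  True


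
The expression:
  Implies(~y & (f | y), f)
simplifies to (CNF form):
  True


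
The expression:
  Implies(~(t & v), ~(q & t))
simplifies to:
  v | ~q | ~t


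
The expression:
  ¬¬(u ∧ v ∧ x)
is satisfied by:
  {u: True, x: True, v: True}


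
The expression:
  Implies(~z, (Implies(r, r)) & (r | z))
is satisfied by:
  {r: True, z: True}
  {r: True, z: False}
  {z: True, r: False}


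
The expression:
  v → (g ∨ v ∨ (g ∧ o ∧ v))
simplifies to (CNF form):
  True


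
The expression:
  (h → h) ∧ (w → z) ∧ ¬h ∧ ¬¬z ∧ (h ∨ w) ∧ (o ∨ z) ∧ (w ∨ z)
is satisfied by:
  {z: True, w: True, h: False}


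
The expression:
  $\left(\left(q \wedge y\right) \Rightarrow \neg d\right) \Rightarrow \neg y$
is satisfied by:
  {d: True, q: True, y: False}
  {d: True, q: False, y: False}
  {q: True, d: False, y: False}
  {d: False, q: False, y: False}
  {d: True, y: True, q: True}


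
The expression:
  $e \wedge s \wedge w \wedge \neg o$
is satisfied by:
  {e: True, w: True, s: True, o: False}


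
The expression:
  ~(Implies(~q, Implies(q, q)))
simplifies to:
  False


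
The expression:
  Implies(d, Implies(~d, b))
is always true.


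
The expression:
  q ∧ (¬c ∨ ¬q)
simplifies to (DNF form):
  q ∧ ¬c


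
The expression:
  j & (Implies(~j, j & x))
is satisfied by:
  {j: True}


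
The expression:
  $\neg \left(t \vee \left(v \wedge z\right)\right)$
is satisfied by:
  {v: False, t: False, z: False}
  {z: True, v: False, t: False}
  {v: True, z: False, t: False}


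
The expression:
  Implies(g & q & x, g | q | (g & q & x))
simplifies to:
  True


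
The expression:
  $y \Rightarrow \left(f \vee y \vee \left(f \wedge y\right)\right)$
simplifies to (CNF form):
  $\text{True}$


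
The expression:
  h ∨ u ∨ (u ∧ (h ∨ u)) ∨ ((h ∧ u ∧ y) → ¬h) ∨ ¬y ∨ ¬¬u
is always true.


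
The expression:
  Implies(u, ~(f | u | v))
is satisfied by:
  {u: False}


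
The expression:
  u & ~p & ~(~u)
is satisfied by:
  {u: True, p: False}


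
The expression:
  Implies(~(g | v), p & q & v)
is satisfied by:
  {v: True, g: True}
  {v: True, g: False}
  {g: True, v: False}


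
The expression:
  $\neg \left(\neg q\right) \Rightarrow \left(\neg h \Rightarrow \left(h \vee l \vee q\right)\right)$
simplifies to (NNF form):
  $\text{True}$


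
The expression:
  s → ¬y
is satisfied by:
  {s: False, y: False}
  {y: True, s: False}
  {s: True, y: False}


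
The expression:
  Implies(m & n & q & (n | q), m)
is always true.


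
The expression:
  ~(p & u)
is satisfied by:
  {p: False, u: False}
  {u: True, p: False}
  {p: True, u: False}


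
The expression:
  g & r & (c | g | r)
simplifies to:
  g & r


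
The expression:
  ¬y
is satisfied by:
  {y: False}


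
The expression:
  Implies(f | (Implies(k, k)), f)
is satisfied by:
  {f: True}


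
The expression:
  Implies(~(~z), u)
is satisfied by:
  {u: True, z: False}
  {z: False, u: False}
  {z: True, u: True}


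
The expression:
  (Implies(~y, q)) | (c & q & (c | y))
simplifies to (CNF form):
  q | y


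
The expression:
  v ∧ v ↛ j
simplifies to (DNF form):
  v ∧ ¬j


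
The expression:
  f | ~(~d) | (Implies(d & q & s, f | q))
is always true.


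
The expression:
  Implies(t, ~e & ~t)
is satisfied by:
  {t: False}


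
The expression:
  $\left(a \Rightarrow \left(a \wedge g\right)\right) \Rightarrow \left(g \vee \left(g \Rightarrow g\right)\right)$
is always true.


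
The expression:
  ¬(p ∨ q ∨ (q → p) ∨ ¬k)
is never true.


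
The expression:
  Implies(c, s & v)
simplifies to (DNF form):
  ~c | (s & v)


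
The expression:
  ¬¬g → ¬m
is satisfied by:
  {g: False, m: False}
  {m: True, g: False}
  {g: True, m: False}


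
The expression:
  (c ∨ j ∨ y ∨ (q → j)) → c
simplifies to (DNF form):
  c ∨ (q ∧ ¬j ∧ ¬y)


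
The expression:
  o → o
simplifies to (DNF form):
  True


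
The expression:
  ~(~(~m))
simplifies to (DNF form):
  ~m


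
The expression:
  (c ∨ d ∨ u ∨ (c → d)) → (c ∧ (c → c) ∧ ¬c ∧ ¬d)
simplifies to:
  False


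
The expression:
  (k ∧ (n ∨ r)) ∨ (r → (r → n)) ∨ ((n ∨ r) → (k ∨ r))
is always true.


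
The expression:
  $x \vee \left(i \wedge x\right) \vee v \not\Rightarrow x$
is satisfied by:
  {x: True, v: True}
  {x: True, v: False}
  {v: True, x: False}


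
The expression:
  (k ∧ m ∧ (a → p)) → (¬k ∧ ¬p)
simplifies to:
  (a ∧ ¬p) ∨ ¬k ∨ ¬m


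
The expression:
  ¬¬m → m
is always true.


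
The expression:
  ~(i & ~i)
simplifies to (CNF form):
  True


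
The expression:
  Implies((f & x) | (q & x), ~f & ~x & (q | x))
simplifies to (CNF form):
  (~f | ~x) & (~q | ~x)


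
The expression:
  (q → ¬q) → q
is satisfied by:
  {q: True}


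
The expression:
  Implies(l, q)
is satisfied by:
  {q: True, l: False}
  {l: False, q: False}
  {l: True, q: True}


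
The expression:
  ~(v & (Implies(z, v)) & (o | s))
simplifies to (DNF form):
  ~v | (~o & ~s)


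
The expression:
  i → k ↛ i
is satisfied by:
  {i: False}


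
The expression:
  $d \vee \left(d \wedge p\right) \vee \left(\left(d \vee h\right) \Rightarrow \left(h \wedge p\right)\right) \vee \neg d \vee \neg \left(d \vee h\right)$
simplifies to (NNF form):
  $\text{True}$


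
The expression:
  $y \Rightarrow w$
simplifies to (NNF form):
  $w \vee \neg y$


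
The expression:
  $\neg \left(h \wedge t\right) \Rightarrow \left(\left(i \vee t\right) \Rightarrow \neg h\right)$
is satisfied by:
  {t: True, h: False, i: False}
  {h: False, i: False, t: False}
  {i: True, t: True, h: False}
  {i: True, h: False, t: False}
  {t: True, h: True, i: False}
  {h: True, t: False, i: False}
  {i: True, h: True, t: True}


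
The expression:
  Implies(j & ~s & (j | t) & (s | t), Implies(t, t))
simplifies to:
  True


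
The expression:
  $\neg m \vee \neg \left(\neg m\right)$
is always true.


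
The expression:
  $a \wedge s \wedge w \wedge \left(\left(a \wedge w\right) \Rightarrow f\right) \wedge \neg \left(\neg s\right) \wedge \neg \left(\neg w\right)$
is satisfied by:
  {a: True, w: True, f: True, s: True}


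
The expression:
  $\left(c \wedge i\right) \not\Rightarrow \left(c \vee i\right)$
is never true.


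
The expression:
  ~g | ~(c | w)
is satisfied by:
  {c: False, g: False, w: False}
  {w: True, c: False, g: False}
  {c: True, w: False, g: False}
  {w: True, c: True, g: False}
  {g: True, w: False, c: False}


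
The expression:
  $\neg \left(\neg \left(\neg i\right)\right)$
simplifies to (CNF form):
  $\neg i$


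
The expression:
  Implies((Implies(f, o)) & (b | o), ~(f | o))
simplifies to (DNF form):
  ~o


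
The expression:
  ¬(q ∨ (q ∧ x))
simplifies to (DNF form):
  ¬q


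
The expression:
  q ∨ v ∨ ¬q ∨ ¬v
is always true.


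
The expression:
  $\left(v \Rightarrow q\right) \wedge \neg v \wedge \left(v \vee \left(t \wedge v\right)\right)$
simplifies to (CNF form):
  $\text{False}$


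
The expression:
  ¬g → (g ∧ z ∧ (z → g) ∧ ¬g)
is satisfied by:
  {g: True}


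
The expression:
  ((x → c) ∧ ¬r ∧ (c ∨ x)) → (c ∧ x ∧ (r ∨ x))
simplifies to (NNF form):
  r ∨ x ∨ ¬c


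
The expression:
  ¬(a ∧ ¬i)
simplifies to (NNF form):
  i ∨ ¬a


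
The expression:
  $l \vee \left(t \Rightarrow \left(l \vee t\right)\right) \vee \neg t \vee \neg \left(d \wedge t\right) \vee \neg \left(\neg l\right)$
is always true.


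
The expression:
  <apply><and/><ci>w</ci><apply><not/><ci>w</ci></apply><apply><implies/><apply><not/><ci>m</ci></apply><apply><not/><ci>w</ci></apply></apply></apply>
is never true.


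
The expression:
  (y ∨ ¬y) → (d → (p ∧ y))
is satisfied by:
  {p: True, y: True, d: False}
  {p: True, y: False, d: False}
  {y: True, p: False, d: False}
  {p: False, y: False, d: False}
  {d: True, p: True, y: True}


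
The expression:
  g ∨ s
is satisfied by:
  {g: True, s: True}
  {g: True, s: False}
  {s: True, g: False}


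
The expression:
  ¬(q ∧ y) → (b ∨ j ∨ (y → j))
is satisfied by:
  {b: True, q: True, j: True, y: False}
  {b: True, q: True, j: False, y: False}
  {b: True, j: True, q: False, y: False}
  {b: True, j: False, q: False, y: False}
  {q: True, j: True, b: False, y: False}
  {q: True, b: False, j: False, y: False}
  {q: False, j: True, b: False, y: False}
  {q: False, b: False, j: False, y: False}
  {b: True, y: True, q: True, j: True}
  {b: True, y: True, q: True, j: False}
  {b: True, y: True, j: True, q: False}
  {b: True, y: True, j: False, q: False}
  {y: True, q: True, j: True, b: False}
  {y: True, q: True, j: False, b: False}
  {y: True, j: True, q: False, b: False}


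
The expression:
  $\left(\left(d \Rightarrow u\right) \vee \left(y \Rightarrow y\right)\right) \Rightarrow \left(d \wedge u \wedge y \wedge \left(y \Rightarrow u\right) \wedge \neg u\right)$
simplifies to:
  $\text{False}$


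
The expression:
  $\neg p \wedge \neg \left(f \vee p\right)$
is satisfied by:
  {p: False, f: False}


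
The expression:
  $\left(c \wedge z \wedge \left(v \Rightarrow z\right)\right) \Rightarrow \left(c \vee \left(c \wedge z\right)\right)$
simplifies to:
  $\text{True}$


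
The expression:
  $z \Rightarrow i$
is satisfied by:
  {i: True, z: False}
  {z: False, i: False}
  {z: True, i: True}


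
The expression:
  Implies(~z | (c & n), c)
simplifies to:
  c | z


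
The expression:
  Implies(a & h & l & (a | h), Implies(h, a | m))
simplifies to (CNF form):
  True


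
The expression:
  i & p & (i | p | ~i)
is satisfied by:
  {i: True, p: True}


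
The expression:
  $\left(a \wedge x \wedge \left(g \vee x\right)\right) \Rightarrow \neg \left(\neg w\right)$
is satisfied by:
  {w: True, x: False, a: False}
  {x: False, a: False, w: False}
  {a: True, w: True, x: False}
  {a: True, x: False, w: False}
  {w: True, x: True, a: False}
  {x: True, w: False, a: False}
  {a: True, x: True, w: True}


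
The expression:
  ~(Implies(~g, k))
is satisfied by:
  {g: False, k: False}


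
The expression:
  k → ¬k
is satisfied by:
  {k: False}


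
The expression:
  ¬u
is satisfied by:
  {u: False}


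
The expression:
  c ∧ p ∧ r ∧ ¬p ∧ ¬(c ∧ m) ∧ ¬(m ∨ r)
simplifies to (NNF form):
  False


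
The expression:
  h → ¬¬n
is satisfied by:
  {n: True, h: False}
  {h: False, n: False}
  {h: True, n: True}


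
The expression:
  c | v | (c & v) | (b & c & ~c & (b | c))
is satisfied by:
  {c: True, v: True}
  {c: True, v: False}
  {v: True, c: False}


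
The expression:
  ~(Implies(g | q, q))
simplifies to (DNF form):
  g & ~q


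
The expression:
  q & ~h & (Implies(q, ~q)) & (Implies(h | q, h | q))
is never true.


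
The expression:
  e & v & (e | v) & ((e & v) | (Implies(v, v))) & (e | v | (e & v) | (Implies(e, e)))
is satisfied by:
  {e: True, v: True}


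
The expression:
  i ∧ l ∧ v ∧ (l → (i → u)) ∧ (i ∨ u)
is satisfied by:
  {v: True, u: True, i: True, l: True}


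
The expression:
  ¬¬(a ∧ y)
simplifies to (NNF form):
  a ∧ y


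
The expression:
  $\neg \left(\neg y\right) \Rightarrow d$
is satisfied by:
  {d: True, y: False}
  {y: False, d: False}
  {y: True, d: True}


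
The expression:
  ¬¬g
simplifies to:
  g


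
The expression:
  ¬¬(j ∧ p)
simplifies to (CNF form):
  j ∧ p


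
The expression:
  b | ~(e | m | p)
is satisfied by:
  {b: True, p: False, e: False, m: False}
  {b: True, m: True, p: False, e: False}
  {b: True, e: True, p: False, m: False}
  {b: True, m: True, e: True, p: False}
  {b: True, p: True, e: False, m: False}
  {b: True, m: True, p: True, e: False}
  {b: True, e: True, p: True, m: False}
  {b: True, m: True, e: True, p: True}
  {m: False, p: False, e: False, b: False}


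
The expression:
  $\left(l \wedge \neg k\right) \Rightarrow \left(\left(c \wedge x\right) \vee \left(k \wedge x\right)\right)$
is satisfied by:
  {x: True, k: True, c: True, l: False}
  {x: True, k: True, c: False, l: False}
  {k: True, c: True, l: False, x: False}
  {k: True, c: False, l: False, x: False}
  {x: True, c: True, l: False, k: False}
  {x: True, c: False, l: False, k: False}
  {c: True, x: False, l: False, k: False}
  {c: False, x: False, l: False, k: False}
  {x: True, k: True, l: True, c: True}
  {x: True, k: True, l: True, c: False}
  {k: True, l: True, c: True, x: False}
  {k: True, l: True, c: False, x: False}
  {x: True, l: True, c: True, k: False}


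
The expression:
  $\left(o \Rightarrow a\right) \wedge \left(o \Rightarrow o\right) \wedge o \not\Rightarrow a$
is never true.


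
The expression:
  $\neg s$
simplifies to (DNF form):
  $\neg s$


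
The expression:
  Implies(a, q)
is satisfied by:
  {q: True, a: False}
  {a: False, q: False}
  {a: True, q: True}


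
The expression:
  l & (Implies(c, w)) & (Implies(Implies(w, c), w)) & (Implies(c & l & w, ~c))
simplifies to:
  l & w & ~c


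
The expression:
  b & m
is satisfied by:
  {m: True, b: True}


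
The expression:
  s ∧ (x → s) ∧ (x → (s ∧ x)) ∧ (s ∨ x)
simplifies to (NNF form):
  s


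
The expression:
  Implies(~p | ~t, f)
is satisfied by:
  {p: True, f: True, t: True}
  {p: True, f: True, t: False}
  {f: True, t: True, p: False}
  {f: True, t: False, p: False}
  {p: True, t: True, f: False}


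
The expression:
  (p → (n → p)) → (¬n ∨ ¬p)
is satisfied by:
  {p: False, n: False}
  {n: True, p: False}
  {p: True, n: False}


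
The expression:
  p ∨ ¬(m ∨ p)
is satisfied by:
  {p: True, m: False}
  {m: False, p: False}
  {m: True, p: True}


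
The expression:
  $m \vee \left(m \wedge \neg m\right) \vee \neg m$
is always true.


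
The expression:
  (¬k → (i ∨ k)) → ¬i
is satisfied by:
  {i: False}


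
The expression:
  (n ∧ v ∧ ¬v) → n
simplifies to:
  True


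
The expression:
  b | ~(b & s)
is always true.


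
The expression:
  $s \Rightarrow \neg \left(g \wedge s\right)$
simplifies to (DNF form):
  $\neg g \vee \neg s$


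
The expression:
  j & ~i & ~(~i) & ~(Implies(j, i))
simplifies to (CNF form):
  False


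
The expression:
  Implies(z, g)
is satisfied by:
  {g: True, z: False}
  {z: False, g: False}
  {z: True, g: True}


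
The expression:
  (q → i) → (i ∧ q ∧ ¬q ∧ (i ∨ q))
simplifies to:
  q ∧ ¬i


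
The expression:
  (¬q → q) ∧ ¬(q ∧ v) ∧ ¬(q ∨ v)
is never true.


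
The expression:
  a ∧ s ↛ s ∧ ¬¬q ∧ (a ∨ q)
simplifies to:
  False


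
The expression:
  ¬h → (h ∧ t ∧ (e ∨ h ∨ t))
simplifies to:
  h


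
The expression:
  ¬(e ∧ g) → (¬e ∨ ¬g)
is always true.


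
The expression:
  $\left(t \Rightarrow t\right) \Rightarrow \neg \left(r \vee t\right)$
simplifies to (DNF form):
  $\neg r \wedge \neg t$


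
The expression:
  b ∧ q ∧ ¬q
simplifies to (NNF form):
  False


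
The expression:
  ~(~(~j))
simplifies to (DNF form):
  ~j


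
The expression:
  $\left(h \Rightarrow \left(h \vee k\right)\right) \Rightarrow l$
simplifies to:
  $l$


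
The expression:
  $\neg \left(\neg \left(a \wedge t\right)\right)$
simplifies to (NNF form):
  $a \wedge t$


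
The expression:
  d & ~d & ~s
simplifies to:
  False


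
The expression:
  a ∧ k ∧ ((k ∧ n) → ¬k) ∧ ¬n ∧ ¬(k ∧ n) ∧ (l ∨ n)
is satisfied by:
  {k: True, a: True, l: True, n: False}


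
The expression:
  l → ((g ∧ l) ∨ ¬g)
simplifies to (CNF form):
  True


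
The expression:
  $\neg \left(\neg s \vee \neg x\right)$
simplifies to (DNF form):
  $s \wedge x$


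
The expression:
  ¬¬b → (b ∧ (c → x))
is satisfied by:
  {x: True, c: False, b: False}
  {c: False, b: False, x: False}
  {x: True, b: True, c: False}
  {b: True, c: False, x: False}
  {x: True, c: True, b: False}
  {c: True, x: False, b: False}
  {x: True, b: True, c: True}


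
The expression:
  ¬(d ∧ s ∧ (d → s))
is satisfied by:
  {s: False, d: False}
  {d: True, s: False}
  {s: True, d: False}


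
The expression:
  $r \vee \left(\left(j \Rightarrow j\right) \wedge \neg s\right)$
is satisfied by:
  {r: True, s: False}
  {s: False, r: False}
  {s: True, r: True}


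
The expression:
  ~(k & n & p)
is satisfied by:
  {p: False, k: False, n: False}
  {n: True, p: False, k: False}
  {k: True, p: False, n: False}
  {n: True, k: True, p: False}
  {p: True, n: False, k: False}
  {n: True, p: True, k: False}
  {k: True, p: True, n: False}


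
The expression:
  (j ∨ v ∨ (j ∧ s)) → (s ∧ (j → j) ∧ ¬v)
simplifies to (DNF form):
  (s ∧ ¬v) ∨ (¬j ∧ ¬v)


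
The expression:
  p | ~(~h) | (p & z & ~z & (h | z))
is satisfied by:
  {p: True, h: True}
  {p: True, h: False}
  {h: True, p: False}


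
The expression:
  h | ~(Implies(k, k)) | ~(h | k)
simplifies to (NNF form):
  h | ~k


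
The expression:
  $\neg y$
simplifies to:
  $\neg y$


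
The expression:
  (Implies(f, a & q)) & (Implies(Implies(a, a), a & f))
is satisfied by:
  {a: True, f: True, q: True}


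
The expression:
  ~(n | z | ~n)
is never true.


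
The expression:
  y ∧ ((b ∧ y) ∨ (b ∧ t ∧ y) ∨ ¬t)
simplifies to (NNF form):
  y ∧ (b ∨ ¬t)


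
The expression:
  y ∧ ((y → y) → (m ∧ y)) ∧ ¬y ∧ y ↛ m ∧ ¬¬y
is never true.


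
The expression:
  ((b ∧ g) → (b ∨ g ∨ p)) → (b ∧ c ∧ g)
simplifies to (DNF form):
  b ∧ c ∧ g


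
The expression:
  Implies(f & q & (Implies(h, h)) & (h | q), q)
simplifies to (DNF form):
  True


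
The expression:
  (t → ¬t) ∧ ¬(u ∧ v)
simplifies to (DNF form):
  (¬t ∧ ¬u) ∨ (¬t ∧ ¬v)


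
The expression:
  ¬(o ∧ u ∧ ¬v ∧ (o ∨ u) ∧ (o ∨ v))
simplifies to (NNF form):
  v ∨ ¬o ∨ ¬u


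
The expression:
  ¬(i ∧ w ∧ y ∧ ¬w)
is always true.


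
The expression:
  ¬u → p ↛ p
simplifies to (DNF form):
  u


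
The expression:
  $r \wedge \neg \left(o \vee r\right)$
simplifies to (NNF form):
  $\text{False}$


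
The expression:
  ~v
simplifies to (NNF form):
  ~v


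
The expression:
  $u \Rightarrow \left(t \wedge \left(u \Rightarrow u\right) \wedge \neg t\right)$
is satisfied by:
  {u: False}


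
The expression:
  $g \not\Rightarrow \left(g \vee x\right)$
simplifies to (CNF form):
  $\text{False}$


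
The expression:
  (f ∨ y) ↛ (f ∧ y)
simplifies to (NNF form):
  (f ∧ ¬y) ∨ (y ∧ ¬f)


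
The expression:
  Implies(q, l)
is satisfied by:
  {l: True, q: False}
  {q: False, l: False}
  {q: True, l: True}


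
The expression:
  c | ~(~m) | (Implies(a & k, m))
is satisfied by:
  {c: True, m: True, k: False, a: False}
  {c: True, k: False, m: False, a: False}
  {m: True, c: False, k: False, a: False}
  {c: False, k: False, m: False, a: False}
  {a: True, c: True, m: True, k: False}
  {a: True, c: True, k: False, m: False}
  {a: True, m: True, c: False, k: False}
  {a: True, c: False, k: False, m: False}
  {c: True, k: True, m: True, a: False}
  {c: True, k: True, a: False, m: False}
  {k: True, m: True, a: False, c: False}
  {k: True, a: False, m: False, c: False}
  {c: True, k: True, a: True, m: True}
  {c: True, k: True, a: True, m: False}
  {k: True, a: True, m: True, c: False}


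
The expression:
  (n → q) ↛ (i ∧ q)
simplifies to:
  (q ∧ ¬i) ∨ (¬n ∧ ¬q)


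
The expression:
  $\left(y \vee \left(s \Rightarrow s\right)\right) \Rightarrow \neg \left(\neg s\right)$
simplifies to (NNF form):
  $s$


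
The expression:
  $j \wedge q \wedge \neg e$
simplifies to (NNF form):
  $j \wedge q \wedge \neg e$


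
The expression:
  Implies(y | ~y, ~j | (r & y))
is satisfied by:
  {y: True, r: True, j: False}
  {y: True, r: False, j: False}
  {r: True, y: False, j: False}
  {y: False, r: False, j: False}
  {j: True, y: True, r: True}


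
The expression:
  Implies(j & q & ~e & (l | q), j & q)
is always true.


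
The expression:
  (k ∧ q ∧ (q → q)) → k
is always true.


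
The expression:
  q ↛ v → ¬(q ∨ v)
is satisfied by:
  {v: True, q: False}
  {q: False, v: False}
  {q: True, v: True}


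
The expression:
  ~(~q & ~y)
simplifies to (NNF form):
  q | y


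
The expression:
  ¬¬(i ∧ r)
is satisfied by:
  {r: True, i: True}


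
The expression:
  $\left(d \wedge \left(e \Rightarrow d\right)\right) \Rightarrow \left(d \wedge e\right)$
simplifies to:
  $e \vee \neg d$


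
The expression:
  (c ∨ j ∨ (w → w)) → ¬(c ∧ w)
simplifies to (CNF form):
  ¬c ∨ ¬w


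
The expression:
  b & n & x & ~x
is never true.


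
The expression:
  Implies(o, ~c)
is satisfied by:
  {c: False, o: False}
  {o: True, c: False}
  {c: True, o: False}


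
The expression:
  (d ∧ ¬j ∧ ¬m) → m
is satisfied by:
  {m: True, j: True, d: False}
  {m: True, j: False, d: False}
  {j: True, m: False, d: False}
  {m: False, j: False, d: False}
  {d: True, m: True, j: True}
  {d: True, m: True, j: False}
  {d: True, j: True, m: False}


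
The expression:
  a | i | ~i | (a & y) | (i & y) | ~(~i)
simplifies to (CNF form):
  True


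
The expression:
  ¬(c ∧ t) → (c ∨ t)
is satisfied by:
  {t: True, c: True}
  {t: True, c: False}
  {c: True, t: False}


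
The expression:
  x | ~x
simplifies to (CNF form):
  True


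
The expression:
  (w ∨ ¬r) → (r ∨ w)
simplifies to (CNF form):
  r ∨ w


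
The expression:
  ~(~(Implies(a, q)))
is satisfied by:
  {q: True, a: False}
  {a: False, q: False}
  {a: True, q: True}


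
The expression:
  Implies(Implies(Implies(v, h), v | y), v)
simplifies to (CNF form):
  v | ~y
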